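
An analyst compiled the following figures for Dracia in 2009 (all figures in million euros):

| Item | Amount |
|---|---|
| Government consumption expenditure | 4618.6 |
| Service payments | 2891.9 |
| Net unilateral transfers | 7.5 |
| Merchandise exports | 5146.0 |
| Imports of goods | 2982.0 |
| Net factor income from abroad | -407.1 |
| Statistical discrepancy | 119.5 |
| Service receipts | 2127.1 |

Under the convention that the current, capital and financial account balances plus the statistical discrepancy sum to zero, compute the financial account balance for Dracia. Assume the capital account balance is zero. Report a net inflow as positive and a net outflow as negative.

Goods balance = 5146.0 - 2982.0 = 2164.0
Services balance = 2127.1 - 2891.9 = -764.8
Trade balance (goods + services) = 2164.0 + (-764.8) = 1399.2
Net primary income = -407.1
Net secondary income = 7.5
Current account = 1399.2 + (-407.1) + 7.5 = 999.6
Financial account = -(999.6 + 119.5) = -1119.1

-1119.1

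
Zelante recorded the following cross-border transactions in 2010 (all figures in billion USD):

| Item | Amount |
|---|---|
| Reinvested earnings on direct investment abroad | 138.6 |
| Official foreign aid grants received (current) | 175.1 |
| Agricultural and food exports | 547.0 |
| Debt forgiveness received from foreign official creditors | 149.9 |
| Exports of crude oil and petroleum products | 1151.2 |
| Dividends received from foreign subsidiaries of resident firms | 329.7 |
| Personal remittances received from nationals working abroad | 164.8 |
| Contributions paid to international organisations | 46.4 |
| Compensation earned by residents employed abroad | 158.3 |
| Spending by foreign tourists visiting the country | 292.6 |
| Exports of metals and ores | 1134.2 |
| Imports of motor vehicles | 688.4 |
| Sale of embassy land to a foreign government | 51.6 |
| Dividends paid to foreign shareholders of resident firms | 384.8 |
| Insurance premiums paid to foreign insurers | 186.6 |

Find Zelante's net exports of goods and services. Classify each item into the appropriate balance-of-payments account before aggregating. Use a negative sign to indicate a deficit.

2250.0

Goods: 1151.2 - 688.4 + 547.0 + 1134.2 = 2144.0
Services: -186.6 + 292.6 = 106.0
Trade balance = 2144.0 + 106.0 = 2250.0
(Excluded from the trade balance — primary income: reinvested earnings on direct investment abroad 138.6, dividends received from foreign subsidiaries of resident firms 329.7, compensation earned by residents employed abroad 158.3, dividends paid to foreign shareholders of resident firms 384.8; secondary income: official foreign aid grants received (current) 175.1, personal remittances received from nationals working abroad 164.8, contributions paid to international organisations 46.4; capital account: debt forgiveness received from foreign official creditors 149.9, sale of embassy land to a foreign government 51.6.)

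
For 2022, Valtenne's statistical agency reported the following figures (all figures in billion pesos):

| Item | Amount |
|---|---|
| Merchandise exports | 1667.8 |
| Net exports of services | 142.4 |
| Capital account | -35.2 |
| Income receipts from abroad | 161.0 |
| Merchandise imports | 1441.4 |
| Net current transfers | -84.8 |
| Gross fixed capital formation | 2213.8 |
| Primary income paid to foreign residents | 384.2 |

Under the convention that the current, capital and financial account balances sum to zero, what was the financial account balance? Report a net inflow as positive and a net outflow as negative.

Goods balance = 1667.8 - 1441.4 = 226.4
Services balance = 142.4
Trade balance (goods + services) = 226.4 + 142.4 = 368.8
Net primary income = 161.0 - 384.2 = -223.2
Net secondary income = -84.8
Current account = 368.8 + (-223.2) + (-84.8) = 60.8
Financial account = -(60.8 + (-35.2)) = -25.6

-25.6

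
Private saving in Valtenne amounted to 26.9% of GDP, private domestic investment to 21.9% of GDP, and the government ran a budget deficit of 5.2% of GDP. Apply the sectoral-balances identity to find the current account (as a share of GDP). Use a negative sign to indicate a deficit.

By the sectoral-balances identity, CA = (S_private - I) + (T - G).
Private balance = 26.9 - 21.9 = 5.0
Government balance (T - G) = -5.2
CA = 5.0 + (-5.2) = -0.2

-0.2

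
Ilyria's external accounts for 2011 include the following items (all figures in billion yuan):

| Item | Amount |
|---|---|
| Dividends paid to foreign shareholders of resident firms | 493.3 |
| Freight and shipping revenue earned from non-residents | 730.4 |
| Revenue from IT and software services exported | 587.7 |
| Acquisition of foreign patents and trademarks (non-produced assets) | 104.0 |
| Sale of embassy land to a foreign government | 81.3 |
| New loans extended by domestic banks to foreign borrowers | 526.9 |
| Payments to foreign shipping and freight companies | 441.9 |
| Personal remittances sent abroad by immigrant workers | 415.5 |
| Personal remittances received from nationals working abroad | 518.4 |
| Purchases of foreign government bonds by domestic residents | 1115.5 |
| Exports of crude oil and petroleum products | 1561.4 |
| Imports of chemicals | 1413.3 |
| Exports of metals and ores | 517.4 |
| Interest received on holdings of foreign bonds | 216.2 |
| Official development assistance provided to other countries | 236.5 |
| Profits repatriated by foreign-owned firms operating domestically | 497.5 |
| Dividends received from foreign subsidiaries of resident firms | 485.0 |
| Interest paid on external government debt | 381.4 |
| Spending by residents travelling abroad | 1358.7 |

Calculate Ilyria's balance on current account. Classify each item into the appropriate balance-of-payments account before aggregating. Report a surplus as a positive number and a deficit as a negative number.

-621.6

Goods: 1561.4 - 1413.3 + 517.4 = 665.5
Services: 730.4 - 1358.7 - 441.9 + 587.7 = -482.5
Primary income: -497.5 - 493.3 - 381.4 + 485.0 + 216.2 = -671.0
Secondary income: -415.5 + 518.4 - 236.5 = -133.6
Current account = 665.5 + (-482.5) + (-671.0) + (-133.6) = -621.6
(Excluded from the current account — capital account: acquisition of foreign patents and trademarks (non-produced assets) 104.0, sale of embassy land to a foreign government 81.3; financial account: new loans extended by domestic banks to foreign borrowers 526.9, purchases of foreign government bonds by domestic residents 1115.5.)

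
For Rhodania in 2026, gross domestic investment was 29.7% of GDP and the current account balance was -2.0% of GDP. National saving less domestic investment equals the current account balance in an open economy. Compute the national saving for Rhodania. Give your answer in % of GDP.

27.7

S - I = CA (net lending to the rest of the world).
S = I + CA = 29.7 + (-2.0) = 27.7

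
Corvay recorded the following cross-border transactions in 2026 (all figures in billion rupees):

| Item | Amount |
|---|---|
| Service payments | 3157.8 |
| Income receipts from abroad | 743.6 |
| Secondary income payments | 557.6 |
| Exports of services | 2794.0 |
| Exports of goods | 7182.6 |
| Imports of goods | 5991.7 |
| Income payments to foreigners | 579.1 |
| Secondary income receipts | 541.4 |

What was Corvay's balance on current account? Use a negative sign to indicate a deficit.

975.4

Goods balance = 7182.6 - 5991.7 = 1190.9
Services balance = 2794.0 - 3157.8 = -363.8
Trade balance (goods + services) = 1190.9 + (-363.8) = 827.1
Net primary income = 743.6 - 579.1 = 164.5
Net secondary income = 541.4 - 557.6 = -16.2
Current account = 827.1 + 164.5 + (-16.2) = 975.4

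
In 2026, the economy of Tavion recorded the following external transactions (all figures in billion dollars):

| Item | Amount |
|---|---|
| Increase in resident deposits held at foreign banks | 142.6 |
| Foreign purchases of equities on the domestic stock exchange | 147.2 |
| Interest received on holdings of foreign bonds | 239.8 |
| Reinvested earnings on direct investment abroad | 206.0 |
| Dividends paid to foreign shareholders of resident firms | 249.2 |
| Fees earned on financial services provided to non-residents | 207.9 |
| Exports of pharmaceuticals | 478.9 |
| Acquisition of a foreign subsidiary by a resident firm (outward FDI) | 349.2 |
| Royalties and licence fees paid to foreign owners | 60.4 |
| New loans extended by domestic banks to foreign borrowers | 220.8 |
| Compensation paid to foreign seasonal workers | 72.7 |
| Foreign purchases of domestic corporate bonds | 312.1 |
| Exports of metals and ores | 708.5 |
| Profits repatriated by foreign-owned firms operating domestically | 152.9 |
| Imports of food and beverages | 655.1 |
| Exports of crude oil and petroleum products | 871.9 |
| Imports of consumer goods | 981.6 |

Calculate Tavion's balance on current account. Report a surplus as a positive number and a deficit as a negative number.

Goods: 708.5 - 655.1 + 478.9 + 871.9 - 981.6 = 422.6
Services: -60.4 + 207.9 = 147.5
Primary income: -152.9 - 72.7 + 206.0 - 249.2 + 239.8 = -29.0
Current account = 422.6 + 147.5 + (-29.0) = 541.1
(Excluded from the current account — financial account: increase in resident deposits held at foreign banks 142.6, foreign purchases of equities on the domestic stock exchange 147.2, acquisition of a foreign subsidiary by a resident firm (outward FDI) 349.2, new loans extended by domestic banks to foreign borrowers 220.8, foreign purchases of domestic corporate bonds 312.1.)

541.1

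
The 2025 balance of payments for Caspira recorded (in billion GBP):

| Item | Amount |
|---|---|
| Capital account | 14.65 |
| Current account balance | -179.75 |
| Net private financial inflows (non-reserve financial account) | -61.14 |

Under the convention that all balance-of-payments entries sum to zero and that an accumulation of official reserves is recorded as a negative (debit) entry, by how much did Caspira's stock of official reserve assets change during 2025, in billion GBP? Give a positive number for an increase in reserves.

Official reserve transactions balance = -((-179.75) + 14.65 + (-61.14)) = 226.24
An accumulation of reserves is recorded as a debit (negative entry), so the change in the stock of reserves is the negative of that balance.
Change in official reserves = -(226.24) = -226.24

-226.24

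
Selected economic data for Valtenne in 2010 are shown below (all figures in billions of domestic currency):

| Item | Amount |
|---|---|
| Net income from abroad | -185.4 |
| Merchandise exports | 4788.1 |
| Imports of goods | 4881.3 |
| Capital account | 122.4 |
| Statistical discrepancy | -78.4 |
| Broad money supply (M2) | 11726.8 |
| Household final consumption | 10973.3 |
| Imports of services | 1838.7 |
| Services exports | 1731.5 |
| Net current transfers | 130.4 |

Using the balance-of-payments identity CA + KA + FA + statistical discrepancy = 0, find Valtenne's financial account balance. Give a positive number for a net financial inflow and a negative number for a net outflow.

211.4

Goods balance = 4788.1 - 4881.3 = -93.2
Services balance = 1731.5 - 1838.7 = -107.2
Trade balance (goods + services) = -93.2 + (-107.2) = -200.4
Net primary income = -185.4
Net secondary income = 130.4
Current account = -200.4 + (-185.4) + 130.4 = -255.4
Financial account = -(-255.4 + 122.4 + (-78.4)) = 211.4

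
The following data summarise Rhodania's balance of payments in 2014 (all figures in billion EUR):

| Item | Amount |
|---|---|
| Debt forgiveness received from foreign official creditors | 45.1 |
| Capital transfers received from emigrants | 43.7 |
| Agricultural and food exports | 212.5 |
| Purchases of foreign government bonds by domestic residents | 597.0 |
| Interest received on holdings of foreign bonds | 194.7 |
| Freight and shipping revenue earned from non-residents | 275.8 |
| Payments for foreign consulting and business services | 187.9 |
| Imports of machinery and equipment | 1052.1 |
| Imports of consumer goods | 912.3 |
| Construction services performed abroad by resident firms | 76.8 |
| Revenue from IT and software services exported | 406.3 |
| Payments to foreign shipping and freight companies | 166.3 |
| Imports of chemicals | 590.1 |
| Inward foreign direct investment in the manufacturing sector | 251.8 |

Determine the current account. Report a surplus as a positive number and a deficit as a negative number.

-1742.6

Goods: -912.3 - 1052.1 + 212.5 - 590.1 = -2342.0
Services: -187.9 + 275.8 + 406.3 - 166.3 + 76.8 = 404.7
Primary income: 194.7
Current account = (-2342.0) + 404.7 + 194.7 = -1742.6
(Excluded from the current account — capital account: debt forgiveness received from foreign official creditors 45.1, capital transfers received from emigrants 43.7; financial account: purchases of foreign government bonds by domestic residents 597.0, inward foreign direct investment in the manufacturing sector 251.8.)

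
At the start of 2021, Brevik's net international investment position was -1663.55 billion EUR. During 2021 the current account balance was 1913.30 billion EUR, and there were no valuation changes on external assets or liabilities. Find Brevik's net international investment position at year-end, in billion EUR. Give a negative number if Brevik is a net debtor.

With no valuation effects, change in NIIP = current account = 1913.30
End-of-year NIIP = -1663.55 + 1913.30 = 249.75

249.75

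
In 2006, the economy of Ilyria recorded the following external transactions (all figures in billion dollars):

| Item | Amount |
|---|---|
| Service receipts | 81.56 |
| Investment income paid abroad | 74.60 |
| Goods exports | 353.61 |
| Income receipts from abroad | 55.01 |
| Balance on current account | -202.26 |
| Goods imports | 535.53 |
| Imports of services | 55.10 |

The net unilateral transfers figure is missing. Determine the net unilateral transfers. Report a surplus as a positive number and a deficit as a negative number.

-27.21

Current account = goods balance + services balance + net primary income + net secondary income
Sum of the known components = -175.05
Net unilateral transfers = CA - (known components) = -202.26 - (-175.05) = -27.21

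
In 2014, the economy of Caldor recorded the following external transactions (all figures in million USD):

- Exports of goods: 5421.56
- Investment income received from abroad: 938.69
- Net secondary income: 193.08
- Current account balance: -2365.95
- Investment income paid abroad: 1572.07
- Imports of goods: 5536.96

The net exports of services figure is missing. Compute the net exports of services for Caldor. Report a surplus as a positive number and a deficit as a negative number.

Current account = goods balance + services balance + net primary income + net secondary income
Sum of the known components = -555.70
Net exports of services = CA - (known components) = -2365.95 - (-555.70) = -1810.25

-1810.25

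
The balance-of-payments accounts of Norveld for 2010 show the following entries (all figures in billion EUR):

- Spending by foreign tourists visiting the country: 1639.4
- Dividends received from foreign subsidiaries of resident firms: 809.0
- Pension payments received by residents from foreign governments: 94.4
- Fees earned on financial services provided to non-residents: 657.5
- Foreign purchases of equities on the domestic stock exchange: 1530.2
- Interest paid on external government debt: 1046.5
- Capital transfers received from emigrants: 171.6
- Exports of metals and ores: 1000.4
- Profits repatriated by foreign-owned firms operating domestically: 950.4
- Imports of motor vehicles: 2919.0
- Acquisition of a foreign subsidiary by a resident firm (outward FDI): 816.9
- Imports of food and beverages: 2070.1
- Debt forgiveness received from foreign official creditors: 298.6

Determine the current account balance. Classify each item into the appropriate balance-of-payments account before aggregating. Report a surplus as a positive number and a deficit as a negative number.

-2785.3

Goods: 1000.4 - 2919.0 - 2070.1 = -3988.7
Services: 657.5 + 1639.4 = 2296.9
Primary income: -1046.5 - 950.4 + 809.0 = -1187.9
Secondary income: 94.4
Current account = (-3988.7) + 2296.9 + (-1187.9) + 94.4 = -2785.3
(Excluded from the current account — financial account: foreign purchases of equities on the domestic stock exchange 1530.2, acquisition of a foreign subsidiary by a resident firm (outward FDI) 816.9; capital account: capital transfers received from emigrants 171.6, debt forgiveness received from foreign official creditors 298.6.)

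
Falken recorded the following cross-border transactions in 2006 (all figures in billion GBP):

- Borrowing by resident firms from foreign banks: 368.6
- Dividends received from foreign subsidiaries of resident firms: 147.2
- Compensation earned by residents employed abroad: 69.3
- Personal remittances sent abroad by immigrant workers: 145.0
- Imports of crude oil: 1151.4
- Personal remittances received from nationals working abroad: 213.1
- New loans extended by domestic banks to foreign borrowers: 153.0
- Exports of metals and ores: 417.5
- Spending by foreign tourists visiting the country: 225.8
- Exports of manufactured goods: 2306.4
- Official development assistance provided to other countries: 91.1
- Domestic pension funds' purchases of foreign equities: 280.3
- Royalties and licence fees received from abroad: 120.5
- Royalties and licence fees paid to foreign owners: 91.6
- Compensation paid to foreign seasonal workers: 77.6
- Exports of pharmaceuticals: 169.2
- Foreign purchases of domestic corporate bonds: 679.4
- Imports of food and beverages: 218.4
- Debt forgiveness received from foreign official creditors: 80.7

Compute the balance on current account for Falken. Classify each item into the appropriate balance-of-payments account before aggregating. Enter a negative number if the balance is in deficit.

1893.9

Goods: 417.5 + 2306.4 - 218.4 + 169.2 - 1151.4 = 1523.3
Services: -91.6 + 225.8 + 120.5 = 254.7
Primary income: 147.2 - 77.6 + 69.3 = 138.9
Secondary income: 213.1 - 145.0 - 91.1 = -23.0
Current account = 1523.3 + 254.7 + 138.9 + (-23.0) = 1893.9
(Excluded from the current account — financial account: borrowing by resident firms from foreign banks 368.6, new loans extended by domestic banks to foreign borrowers 153.0, domestic pension funds' purchases of foreign equities 280.3, foreign purchases of domestic corporate bonds 679.4; capital account: debt forgiveness received from foreign official creditors 80.7.)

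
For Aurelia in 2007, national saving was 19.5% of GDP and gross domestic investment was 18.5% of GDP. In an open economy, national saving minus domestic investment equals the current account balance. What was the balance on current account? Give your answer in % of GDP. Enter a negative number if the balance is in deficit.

S - I = CA (net lending to the rest of the world).
CA = S - I = 19.5 - 18.5 = 1.0

1.0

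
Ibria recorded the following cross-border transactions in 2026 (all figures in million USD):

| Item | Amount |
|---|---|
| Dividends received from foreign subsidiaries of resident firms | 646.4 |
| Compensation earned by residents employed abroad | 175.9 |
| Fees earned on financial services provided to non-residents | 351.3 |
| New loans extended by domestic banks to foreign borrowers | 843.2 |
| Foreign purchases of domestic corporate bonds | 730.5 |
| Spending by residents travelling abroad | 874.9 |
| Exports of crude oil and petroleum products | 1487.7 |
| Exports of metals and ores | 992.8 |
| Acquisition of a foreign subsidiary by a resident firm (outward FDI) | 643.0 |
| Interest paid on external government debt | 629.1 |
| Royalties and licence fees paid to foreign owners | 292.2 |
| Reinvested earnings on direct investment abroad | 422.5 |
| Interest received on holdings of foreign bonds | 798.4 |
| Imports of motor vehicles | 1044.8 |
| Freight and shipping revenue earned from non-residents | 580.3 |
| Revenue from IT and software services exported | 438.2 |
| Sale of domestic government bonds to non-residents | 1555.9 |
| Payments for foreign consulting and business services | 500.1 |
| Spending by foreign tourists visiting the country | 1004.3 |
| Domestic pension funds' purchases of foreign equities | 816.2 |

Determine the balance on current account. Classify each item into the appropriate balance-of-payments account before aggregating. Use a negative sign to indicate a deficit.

Goods: 992.8 - 1044.8 + 1487.7 = 1435.7
Services: -292.2 + 1004.3 + 438.2 + 351.3 - 874.9 + 580.3 - 500.1 = 706.9
Primary income: -629.1 + 422.5 + 175.9 + 798.4 + 646.4 = 1414.1
Current account = 1435.7 + 706.9 + 1414.1 = 3556.7
(Excluded from the current account — financial account: new loans extended by domestic banks to foreign borrowers 843.2, foreign purchases of domestic corporate bonds 730.5, acquisition of a foreign subsidiary by a resident firm (outward FDI) 643.0, sale of domestic government bonds to non-residents 1555.9, domestic pension funds' purchases of foreign equities 816.2.)

3556.7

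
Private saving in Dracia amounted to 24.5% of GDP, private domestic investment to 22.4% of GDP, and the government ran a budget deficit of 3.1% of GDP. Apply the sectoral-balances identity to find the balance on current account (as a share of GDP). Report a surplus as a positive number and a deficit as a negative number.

By the sectoral-balances identity, CA = (S_private - I) + (T - G).
Private balance = 24.5 - 22.4 = 2.1
Government balance (T - G) = -3.1
CA = 2.1 + (-3.1) = -1.0

-1.0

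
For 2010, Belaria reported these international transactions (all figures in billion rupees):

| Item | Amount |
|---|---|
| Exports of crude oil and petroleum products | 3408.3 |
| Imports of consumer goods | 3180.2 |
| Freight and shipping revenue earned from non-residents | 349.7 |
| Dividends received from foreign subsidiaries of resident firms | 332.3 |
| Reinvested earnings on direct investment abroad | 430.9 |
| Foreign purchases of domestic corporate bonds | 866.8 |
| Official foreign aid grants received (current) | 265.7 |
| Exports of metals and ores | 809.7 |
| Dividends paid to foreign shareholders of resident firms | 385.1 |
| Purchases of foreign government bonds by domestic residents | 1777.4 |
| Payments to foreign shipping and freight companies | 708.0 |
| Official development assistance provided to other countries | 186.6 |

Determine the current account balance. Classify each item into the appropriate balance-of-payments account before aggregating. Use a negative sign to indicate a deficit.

Goods: 3408.3 - 3180.2 + 809.7 = 1037.8
Services: 349.7 - 708.0 = -358.3
Primary income: 332.3 + 430.9 - 385.1 = 378.1
Secondary income: -186.6 + 265.7 = 79.1
Current account = 1037.8 + (-358.3) + 378.1 + 79.1 = 1136.7
(Excluded from the current account — financial account: foreign purchases of domestic corporate bonds 866.8, purchases of foreign government bonds by domestic residents 1777.4.)

1136.7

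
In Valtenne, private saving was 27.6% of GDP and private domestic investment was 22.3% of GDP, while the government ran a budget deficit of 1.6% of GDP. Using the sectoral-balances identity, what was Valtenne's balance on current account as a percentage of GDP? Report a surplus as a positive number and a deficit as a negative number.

By the sectoral-balances identity, CA = (S_private - I) + (T - G).
Private balance = 27.6 - 22.3 = 5.3
Government balance (T - G) = -1.6
CA = 5.3 + (-1.6) = 3.7

3.7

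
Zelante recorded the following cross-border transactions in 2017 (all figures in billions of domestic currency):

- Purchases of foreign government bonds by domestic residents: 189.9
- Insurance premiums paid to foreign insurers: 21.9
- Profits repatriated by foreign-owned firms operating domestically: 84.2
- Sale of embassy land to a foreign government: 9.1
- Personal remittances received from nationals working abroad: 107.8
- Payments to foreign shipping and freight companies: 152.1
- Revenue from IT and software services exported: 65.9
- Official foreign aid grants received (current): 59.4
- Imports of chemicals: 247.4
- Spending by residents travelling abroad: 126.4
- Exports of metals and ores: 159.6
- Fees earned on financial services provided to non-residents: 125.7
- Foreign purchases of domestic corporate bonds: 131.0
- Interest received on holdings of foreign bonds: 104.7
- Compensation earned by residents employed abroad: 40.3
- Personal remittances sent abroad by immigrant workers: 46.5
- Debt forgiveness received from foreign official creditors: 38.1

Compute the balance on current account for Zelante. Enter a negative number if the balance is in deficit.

Goods: -247.4 + 159.6 = -87.8
Services: -21.9 - 152.1 + 125.7 + 65.9 - 126.4 = -108.8
Primary income: 40.3 + 104.7 - 84.2 = 60.8
Secondary income: -46.5 + 107.8 + 59.4 = 120.7
Current account = (-87.8) + (-108.8) + 60.8 + 120.7 = -15.1
(Excluded from the current account — financial account: purchases of foreign government bonds by domestic residents 189.9, foreign purchases of domestic corporate bonds 131.0; capital account: sale of embassy land to a foreign government 9.1, debt forgiveness received from foreign official creditors 38.1.)

-15.1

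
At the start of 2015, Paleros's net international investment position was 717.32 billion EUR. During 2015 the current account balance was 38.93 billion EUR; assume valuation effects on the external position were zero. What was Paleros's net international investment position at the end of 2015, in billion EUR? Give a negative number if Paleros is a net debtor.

756.25

With no valuation effects, change in NIIP = current account = 38.93
End-of-year NIIP = 717.32 + 38.93 = 756.25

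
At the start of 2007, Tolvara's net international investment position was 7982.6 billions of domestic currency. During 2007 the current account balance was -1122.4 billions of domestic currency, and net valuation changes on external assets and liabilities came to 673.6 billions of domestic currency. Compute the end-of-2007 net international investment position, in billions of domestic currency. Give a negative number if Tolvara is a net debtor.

7533.8

Change in NIIP = current account + net valuation change = -1122.4 + 673.6 = -448.8
End-of-year NIIP = 7982.6 + (-448.8) = 7533.8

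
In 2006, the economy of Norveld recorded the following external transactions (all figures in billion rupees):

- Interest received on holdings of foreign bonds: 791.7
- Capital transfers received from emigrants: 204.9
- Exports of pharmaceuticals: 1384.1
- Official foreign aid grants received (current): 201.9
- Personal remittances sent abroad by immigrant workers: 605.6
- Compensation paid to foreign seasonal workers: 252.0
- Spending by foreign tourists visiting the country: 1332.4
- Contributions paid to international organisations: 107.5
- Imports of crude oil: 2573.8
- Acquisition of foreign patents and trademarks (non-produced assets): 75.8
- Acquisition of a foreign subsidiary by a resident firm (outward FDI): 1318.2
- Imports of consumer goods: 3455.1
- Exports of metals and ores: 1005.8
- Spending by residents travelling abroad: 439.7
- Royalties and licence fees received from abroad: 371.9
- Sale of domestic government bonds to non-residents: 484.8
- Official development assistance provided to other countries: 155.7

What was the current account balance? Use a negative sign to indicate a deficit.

-2501.6

Goods: -2573.8 + 1384.1 + 1005.8 - 3455.1 = -3639.0
Services: -439.7 + 1332.4 + 371.9 = 1264.6
Primary income: -252.0 + 791.7 = 539.7
Secondary income: -155.7 + 201.9 - 107.5 - 605.6 = -666.9
Current account = (-3639.0) + 1264.6 + 539.7 + (-666.9) = -2501.6
(Excluded from the current account — capital account: capital transfers received from emigrants 204.9, acquisition of foreign patents and trademarks (non-produced assets) 75.8; financial account: acquisition of a foreign subsidiary by a resident firm (outward FDI) 1318.2, sale of domestic government bonds to non-residents 484.8.)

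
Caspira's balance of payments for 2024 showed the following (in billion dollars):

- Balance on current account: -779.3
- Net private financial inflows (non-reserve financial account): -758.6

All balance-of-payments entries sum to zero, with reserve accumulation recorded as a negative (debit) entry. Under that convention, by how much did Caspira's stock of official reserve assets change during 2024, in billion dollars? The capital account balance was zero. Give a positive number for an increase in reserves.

Official reserve transactions balance = -((-779.3) + (-758.6)) = 1537.9
An accumulation of reserves is recorded as a debit (negative entry), so the change in the stock of reserves is the negative of that balance.
Change in official reserves = -(1537.9) = -1537.9

-1537.9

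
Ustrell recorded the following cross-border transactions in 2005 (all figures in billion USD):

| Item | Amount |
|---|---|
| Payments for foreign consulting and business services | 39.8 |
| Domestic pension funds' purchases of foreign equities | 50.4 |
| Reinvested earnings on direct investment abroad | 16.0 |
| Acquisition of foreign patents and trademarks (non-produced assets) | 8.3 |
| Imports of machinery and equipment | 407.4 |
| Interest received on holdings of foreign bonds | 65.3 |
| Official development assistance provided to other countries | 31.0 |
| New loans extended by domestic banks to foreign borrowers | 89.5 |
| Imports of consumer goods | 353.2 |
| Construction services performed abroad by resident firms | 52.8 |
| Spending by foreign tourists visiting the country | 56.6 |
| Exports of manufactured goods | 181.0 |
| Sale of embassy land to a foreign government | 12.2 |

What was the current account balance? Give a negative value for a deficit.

-459.7

Goods: -407.4 - 353.2 + 181.0 = -579.6
Services: 56.6 + 52.8 - 39.8 = 69.6
Primary income: 16.0 + 65.3 = 81.3
Secondary income: -31.0
Current account = (-579.6) + 69.6 + 81.3 + (-31.0) = -459.7
(Excluded from the current account — financial account: domestic pension funds' purchases of foreign equities 50.4, new loans extended by domestic banks to foreign borrowers 89.5; capital account: acquisition of foreign patents and trademarks (non-produced assets) 8.3, sale of embassy land to a foreign government 12.2.)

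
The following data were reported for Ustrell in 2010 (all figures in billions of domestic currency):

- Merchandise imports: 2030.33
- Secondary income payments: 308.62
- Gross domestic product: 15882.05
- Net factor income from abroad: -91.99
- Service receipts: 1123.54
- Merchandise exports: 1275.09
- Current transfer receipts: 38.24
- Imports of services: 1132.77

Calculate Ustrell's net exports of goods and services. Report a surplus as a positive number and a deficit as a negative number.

-764.47

Goods balance = 1275.09 - 2030.33 = -755.24
Services balance = 1123.54 - 1132.77 = -9.23
Trade balance (goods + services) = -755.24 + (-9.23) = -764.47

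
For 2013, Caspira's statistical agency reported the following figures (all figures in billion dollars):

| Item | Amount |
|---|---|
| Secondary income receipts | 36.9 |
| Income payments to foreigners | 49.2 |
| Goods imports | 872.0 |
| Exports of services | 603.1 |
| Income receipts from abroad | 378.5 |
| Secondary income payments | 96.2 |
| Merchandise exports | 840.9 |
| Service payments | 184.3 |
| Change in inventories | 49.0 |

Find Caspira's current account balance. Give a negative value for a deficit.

657.7

Goods balance = 840.9 - 872.0 = -31.1
Services balance = 603.1 - 184.3 = 418.8
Trade balance (goods + services) = -31.1 + 418.8 = 387.7
Net primary income = 378.5 - 49.2 = 329.3
Net secondary income = 36.9 - 96.2 = -59.3
Current account = 387.7 + 329.3 + (-59.3) = 657.7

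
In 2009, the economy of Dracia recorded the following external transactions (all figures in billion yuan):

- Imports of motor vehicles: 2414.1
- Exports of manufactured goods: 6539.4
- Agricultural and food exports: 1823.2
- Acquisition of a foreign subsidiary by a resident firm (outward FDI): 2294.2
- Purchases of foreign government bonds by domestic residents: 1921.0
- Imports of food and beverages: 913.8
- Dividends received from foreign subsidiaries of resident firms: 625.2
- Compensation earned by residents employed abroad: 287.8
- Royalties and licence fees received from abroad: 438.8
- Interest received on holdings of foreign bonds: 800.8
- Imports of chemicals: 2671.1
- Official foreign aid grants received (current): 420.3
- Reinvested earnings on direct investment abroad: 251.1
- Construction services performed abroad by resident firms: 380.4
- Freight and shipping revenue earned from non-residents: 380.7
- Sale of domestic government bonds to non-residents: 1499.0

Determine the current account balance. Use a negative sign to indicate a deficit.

Goods: -913.8 + 6539.4 - 2671.1 + 1823.2 - 2414.1 = 2363.6
Services: 438.8 + 380.7 + 380.4 = 1199.9
Primary income: 625.2 + 800.8 + 251.1 + 287.8 = 1964.9
Secondary income: 420.3
Current account = 2363.6 + 1199.9 + 1964.9 + 420.3 = 5948.7
(Excluded from the current account — financial account: acquisition of a foreign subsidiary by a resident firm (outward FDI) 2294.2, purchases of foreign government bonds by domestic residents 1921.0, sale of domestic government bonds to non-residents 1499.0.)

5948.7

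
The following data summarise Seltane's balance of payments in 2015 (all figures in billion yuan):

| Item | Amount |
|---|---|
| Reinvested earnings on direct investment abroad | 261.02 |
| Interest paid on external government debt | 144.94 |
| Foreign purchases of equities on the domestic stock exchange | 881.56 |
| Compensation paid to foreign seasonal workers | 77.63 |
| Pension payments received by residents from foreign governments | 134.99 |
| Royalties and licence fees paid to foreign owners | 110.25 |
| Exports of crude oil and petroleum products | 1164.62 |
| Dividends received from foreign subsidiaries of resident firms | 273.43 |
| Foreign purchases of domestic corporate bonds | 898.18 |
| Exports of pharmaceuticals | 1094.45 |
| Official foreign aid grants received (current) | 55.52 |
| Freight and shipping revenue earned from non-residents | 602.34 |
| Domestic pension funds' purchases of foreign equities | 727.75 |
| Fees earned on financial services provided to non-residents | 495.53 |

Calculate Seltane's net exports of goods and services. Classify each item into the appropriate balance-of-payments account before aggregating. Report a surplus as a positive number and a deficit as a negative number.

Goods: 1164.62 + 1094.45 = 2259.07
Services: 495.53 + 602.34 - 110.25 = 987.62
Trade balance = 2259.07 + 987.62 = 3246.69
(Excluded from the trade balance — primary income: reinvested earnings on direct investment abroad 261.02, interest paid on external government debt 144.94, compensation paid to foreign seasonal workers 77.63, dividends received from foreign subsidiaries of resident firms 273.43; financial account: foreign purchases of equities on the domestic stock exchange 881.56, foreign purchases of domestic corporate bonds 898.18, domestic pension funds' purchases of foreign equities 727.75; secondary income: pension payments received by residents from foreign governments 134.99, official foreign aid grants received (current) 55.52.)

3246.69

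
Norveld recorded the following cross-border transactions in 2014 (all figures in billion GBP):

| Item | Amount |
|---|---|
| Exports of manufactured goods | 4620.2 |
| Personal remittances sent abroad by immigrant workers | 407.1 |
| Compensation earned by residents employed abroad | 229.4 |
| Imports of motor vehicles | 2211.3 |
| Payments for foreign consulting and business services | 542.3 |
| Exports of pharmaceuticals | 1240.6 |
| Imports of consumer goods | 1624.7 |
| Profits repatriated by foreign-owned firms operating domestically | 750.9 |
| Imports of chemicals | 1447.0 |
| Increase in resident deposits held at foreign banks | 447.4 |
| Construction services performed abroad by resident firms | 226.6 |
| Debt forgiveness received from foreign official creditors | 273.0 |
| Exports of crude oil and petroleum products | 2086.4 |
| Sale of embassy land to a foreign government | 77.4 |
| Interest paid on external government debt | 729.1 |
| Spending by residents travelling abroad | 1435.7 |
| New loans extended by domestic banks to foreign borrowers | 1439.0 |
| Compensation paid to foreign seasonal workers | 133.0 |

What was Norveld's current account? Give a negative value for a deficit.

-877.9

Goods: 4620.2 + 2086.4 - 1447.0 - 1624.7 + 1240.6 - 2211.3 = 2664.2
Services: -1435.7 + 226.6 - 542.3 = -1751.4
Primary income: -729.1 - 750.9 + 229.4 - 133.0 = -1383.6
Secondary income: -407.1
Current account = 2664.2 + (-1751.4) + (-1383.6) + (-407.1) = -877.9
(Excluded from the current account — financial account: increase in resident deposits held at foreign banks 447.4, new loans extended by domestic banks to foreign borrowers 1439.0; capital account: debt forgiveness received from foreign official creditors 273.0, sale of embassy land to a foreign government 77.4.)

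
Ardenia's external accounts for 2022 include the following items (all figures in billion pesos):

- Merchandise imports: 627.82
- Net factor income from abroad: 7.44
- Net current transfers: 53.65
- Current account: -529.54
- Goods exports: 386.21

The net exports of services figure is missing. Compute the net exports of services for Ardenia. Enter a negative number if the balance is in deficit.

Current account = goods balance + services balance + net primary income + net secondary income
Sum of the known components = -180.52
Net exports of services = CA - (known components) = -529.54 - (-180.52) = -349.02

-349.02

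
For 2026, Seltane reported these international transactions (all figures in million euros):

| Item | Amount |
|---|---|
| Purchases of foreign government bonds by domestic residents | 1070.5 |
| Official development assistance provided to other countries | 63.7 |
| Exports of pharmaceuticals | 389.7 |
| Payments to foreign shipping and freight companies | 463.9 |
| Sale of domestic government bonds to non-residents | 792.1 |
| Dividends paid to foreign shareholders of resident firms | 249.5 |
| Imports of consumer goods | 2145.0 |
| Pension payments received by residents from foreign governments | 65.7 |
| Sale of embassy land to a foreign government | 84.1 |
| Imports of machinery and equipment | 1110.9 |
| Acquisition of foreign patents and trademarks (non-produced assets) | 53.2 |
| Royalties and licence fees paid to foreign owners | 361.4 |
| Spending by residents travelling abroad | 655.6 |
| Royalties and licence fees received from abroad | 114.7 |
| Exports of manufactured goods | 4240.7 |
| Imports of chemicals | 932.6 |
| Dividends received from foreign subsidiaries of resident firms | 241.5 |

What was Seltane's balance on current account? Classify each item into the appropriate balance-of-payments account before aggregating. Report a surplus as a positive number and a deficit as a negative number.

-930.3

Goods: -2145.0 + 4240.7 + 389.7 - 932.6 - 1110.9 = 441.9
Services: 114.7 - 361.4 - 463.9 - 655.6 = -1366.2
Primary income: 241.5 - 249.5 = -8.0
Secondary income: -63.7 + 65.7 = 2.0
Current account = 441.9 + (-1366.2) + (-8.0) + 2.0 = -930.3
(Excluded from the current account — financial account: purchases of foreign government bonds by domestic residents 1070.5, sale of domestic government bonds to non-residents 792.1; capital account: sale of embassy land to a foreign government 84.1, acquisition of foreign patents and trademarks (non-produced assets) 53.2.)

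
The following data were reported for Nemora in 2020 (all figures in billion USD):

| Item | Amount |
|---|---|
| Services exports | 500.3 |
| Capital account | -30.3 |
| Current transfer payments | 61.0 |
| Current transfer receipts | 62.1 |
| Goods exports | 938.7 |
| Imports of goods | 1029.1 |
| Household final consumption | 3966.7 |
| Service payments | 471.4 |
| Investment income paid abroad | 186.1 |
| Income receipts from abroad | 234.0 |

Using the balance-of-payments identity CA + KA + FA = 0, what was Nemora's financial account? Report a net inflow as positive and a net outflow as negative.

Goods balance = 938.7 - 1029.1 = -90.4
Services balance = 500.3 - 471.4 = 28.9
Trade balance (goods + services) = -90.4 + 28.9 = -61.5
Net primary income = 234.0 - 186.1 = 47.9
Net secondary income = 62.1 - 61.0 = 1.1
Current account = -61.5 + 47.9 + 1.1 = -12.5
Financial account = -(-12.5 + (-30.3)) = 42.8

42.8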